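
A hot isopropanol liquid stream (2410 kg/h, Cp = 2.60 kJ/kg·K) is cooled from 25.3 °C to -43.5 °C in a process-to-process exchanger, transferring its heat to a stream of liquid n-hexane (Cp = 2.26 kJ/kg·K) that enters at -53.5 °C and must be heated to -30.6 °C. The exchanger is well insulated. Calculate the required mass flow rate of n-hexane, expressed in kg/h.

ṁ_c = 8330 kg/h

Heat released by hot stream: Q = 2410 × 2.60 × (25.3 − -43.5) = 431100 kJ/h
Energy balance on cold side (adiabatic exchanger): Q = ṁ_c·Cp_c·(T_c,out − T_c,in)
ṁ_c = 431100 / [2.26 × (-30.6 − -53.5)] = 8329.8 kg/h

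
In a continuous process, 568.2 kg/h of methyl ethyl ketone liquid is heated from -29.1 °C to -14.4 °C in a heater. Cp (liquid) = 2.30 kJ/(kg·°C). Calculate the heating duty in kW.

Q = 5.34 kW

Q = ṁ·Cp·ΔT = 568.2 × 2.30 × (-14.4 − -29.1) = 19211 kJ/h
Converting: 19211 / 3600 s = 5.3363 kW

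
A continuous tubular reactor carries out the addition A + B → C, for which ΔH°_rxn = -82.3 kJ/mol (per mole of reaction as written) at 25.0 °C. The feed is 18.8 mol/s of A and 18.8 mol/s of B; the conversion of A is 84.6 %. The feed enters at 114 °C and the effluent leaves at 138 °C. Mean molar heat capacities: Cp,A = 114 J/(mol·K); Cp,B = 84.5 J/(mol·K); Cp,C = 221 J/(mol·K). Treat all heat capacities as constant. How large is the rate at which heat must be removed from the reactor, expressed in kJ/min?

Q_out = 70700 kJ/min

Extent of reaction ξ = 0.846 × 18.8 = 15.905 mol/s
Reaction term: ξ·ΔH°_rxn = 15.905 × -82.3 = -1309 kJ/s
Sensible, feed 114→25 °C: -332.13 kJ/s
Outlet flows (mol/s): A 2.8952, B 2.8952, C 15.905
Sensible, products 25→138 °C: 462.13 kJ/s
Q = ΔH = -1179 kJ/s = -1179 kW
Heat removed = 70738 kJ/min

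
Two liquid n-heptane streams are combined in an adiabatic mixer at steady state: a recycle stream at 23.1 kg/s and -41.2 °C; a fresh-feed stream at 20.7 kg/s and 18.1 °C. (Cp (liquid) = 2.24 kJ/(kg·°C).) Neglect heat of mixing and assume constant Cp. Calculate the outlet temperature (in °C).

T_out = -13.2 °C

No heat crosses the boundary, so H_out = H_in.
T_out = Σ ṁᵢCp,ᵢTᵢ / Σ ṁᵢCp,ᵢ
      = -1292.6 / 98.112 = -13.175 °C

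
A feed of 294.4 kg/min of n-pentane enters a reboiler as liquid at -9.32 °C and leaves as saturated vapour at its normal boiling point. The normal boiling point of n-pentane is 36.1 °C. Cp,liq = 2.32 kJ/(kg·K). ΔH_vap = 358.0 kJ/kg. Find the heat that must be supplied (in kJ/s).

Q = 2270 kJ/s

liquid -9.32→36.1 °C: 105.37 kJ/kg
vaporisation at 36.1 °C: 358 kJ/kg
Δh = 105.37 + 358 = 463.37 kJ/kg
Q = ṁ·Δh = 294.4 kg/min × 463.37 kJ/kg = 136420 kJ/min
|Q| = 2273.6 kW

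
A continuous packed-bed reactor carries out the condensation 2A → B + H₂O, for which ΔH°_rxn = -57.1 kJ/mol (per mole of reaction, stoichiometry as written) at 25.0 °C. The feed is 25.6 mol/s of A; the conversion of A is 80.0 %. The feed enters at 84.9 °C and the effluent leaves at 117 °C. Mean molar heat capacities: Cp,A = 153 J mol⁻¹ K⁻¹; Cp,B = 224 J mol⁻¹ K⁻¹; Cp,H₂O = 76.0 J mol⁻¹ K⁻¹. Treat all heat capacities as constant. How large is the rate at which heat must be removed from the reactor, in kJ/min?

Q_out = 27900 kJ/min

Extent of reaction ξ = 0.800 × 25.6 / 2 = 10.24 mol/s
Reaction term: ξ·ΔH°_rxn = 10.24 × -57.1 = -584.7 kJ/s
Sensible, feed 84.9→25 °C: -234.62 kJ/s
Outlet flows (mol/s): A 5.12, B 10.24, H₂O 10.24
Sensible, products 25→117 °C: 354.69 kJ/s
Q = ΔH = -464.63 kJ/s = -464.63 kW
Heat removed = 27878 kJ/min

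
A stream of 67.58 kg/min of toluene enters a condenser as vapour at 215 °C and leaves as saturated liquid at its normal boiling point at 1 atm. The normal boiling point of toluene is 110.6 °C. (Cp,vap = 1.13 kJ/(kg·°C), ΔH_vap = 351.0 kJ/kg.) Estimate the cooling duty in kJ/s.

Q_c = 528 kJ/s

vapour 215→110.6 °C: -117.97 kJ/kg
condensation at 110.6 °C: -351 kJ/kg
Δh = -117.97 + -351 = -468.97 kJ/kg
Q = ṁ·Δh = 67.58 kg/min × -468.97 kJ/kg = -31693 kJ/min
|Q| = 528.22 kW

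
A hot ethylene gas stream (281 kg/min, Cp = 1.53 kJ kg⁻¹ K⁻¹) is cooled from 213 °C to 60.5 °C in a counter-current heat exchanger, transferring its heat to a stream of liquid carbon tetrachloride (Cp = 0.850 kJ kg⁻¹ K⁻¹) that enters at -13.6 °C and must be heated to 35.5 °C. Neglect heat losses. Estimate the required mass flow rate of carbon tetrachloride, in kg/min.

Heat released by hot stream: Q = 281 × 1.53 × (213 − 60.5) = 65564 kJ/min
Energy balance on cold side (adiabatic exchanger): Q = ṁ_c·Cp_c·(T_c,out − T_c,in)
ṁ_c = 65564 / [0.850 × (35.5 − -13.6)] = 1571 kg/min

ṁ_c = 1570 kg/min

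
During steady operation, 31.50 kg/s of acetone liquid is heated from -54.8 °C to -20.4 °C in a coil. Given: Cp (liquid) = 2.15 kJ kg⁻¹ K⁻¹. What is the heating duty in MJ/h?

Q = 8390 MJ/h

Q = ṁ·Cp·ΔT = 31.50 × 2.15 × (-20.4 − -54.8) = 2329.7 kJ/s
Heating duty = 8387.1 MJ/h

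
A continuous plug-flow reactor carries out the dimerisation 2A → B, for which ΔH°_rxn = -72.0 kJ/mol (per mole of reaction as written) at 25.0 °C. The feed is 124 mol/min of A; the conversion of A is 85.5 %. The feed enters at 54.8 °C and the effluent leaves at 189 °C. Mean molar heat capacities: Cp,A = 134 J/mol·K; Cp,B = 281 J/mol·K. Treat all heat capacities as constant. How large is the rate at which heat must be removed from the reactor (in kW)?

Extent of reaction ξ = 0.855 × 124 / 2 = 53.01 mol/min
Reaction term: ξ·ΔH°_rxn = 53.01 × -72.0 = -3816.7 kJ/min
Sensible, feed 54.8→25 °C: -495.16 kJ/min
Outlet flows (mol/min): A 17.98, B 53.01
Sensible, products 25→189 °C: 2838 kJ/min
Q = ΔH = -1473.8 kJ/min = -24.564 kW
Heat removed = 24.564 kW

Q_out = 24.6 kW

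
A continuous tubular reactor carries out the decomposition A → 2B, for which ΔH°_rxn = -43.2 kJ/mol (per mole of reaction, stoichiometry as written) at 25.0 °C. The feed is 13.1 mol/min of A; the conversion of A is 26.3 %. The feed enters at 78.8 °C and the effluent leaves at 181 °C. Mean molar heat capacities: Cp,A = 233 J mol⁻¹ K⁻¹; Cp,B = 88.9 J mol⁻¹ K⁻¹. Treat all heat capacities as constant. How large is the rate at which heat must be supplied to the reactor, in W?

Extent of reaction ξ = 0.263 × 13.1 = 3.4453 mol/min
Reaction term: ξ·ΔH°_rxn = 3.4453 × -43.2 = -148.84 kJ/min
Sensible, feed 78.8→25 °C: -164.21 kJ/min
Outlet flows (mol/min): A 9.6547, B 6.8906
Sensible, products 25→181 °C: 446.49 kJ/min
Q = ΔH = 133.44 kJ/min = 2.224 kW
Heat supplied = 2224 W

Q_in = 2220 W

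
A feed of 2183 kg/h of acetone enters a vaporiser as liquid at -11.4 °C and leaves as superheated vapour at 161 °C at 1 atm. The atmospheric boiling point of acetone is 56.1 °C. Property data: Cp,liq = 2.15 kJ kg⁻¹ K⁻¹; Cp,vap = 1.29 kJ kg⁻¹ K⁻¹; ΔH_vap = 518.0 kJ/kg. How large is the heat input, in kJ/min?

Q = 29100 kJ/min

liquid -11.4→56.1 °C: 145.12 kJ/kg
vaporisation at 56.1 °C: 518 kJ/kg
vapour 56.1→161 °C: 135.32 kJ/kg
Δh = 145.12 + 518 + 135.32 = 798.45 kJ/kg
Q = ṁ·Δh = 2183 kg/h × 798.45 kJ/kg = 1.743e+06 kJ/h
|Q| = 484.17 kW = 29050 kJ/min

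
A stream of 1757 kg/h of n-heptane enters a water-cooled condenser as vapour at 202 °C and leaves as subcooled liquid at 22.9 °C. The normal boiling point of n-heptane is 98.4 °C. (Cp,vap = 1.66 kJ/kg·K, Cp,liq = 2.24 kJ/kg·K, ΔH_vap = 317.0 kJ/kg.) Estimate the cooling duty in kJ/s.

Q_c = 321 kJ/s

vapour 202→98.4 °C: -171.98 kJ/kg
condensation at 98.4 °C: -317 kJ/kg
liquid 98.4→22.9 °C: -169.12 kJ/kg
Δh = -171.98 + -317 + -169.12 = -658.1 kJ/kg
Q = ṁ·Δh = 1757 kg/h × -658.1 kJ/kg = -1.1563e+06 kJ/h
|Q| = 321.19 kW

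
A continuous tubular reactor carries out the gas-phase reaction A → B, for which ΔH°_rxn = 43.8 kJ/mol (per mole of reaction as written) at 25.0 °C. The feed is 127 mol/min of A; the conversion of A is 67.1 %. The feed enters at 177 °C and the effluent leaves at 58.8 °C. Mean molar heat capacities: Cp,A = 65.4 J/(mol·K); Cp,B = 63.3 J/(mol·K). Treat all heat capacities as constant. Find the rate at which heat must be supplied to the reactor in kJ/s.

Extent of reaction ξ = 0.671 × 127 = 85.217 mol/min
Reaction term: ξ·ΔH°_rxn = 85.217 × 43.8 = 3732.5 kJ/min
Sensible, feed 177→25 °C: -1262.5 kJ/min
Outlet flows (mol/min): A 41.783, B 85.217
Sensible, products 25→58.8 °C: 274.69 kJ/min
Q = ΔH = 2744.7 kJ/min = 45.745 kW
Heat supplied = 45.745 kJ/s

Q_in = 45.7 kJ/s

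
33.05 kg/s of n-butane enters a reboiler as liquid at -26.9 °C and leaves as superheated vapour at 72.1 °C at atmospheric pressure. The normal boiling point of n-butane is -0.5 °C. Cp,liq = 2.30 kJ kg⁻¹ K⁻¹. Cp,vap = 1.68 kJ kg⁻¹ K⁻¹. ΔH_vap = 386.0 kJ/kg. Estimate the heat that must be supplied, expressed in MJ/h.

liquid -26.9→-0.5 °C: 60.72 kJ/kg
vaporisation at -0.5 °C: 386 kJ/kg
vapour -0.5→72.1 °C: 121.97 kJ/kg
Δh = 60.72 + 386 + 121.97 = 568.69 kJ/kg
Q = ṁ·Δh = 33.05 kg/s × 568.69 kJ/kg = 18795 kJ/s
|Q| = 18795 kW = 67662 MJ/h

Q = 67700 MJ/h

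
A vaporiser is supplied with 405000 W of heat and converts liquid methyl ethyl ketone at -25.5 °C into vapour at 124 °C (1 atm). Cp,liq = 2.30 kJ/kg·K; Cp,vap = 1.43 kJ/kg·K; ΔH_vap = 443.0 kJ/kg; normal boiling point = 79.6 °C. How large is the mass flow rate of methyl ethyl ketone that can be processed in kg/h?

Δh = 2.30×(79.6−-25.5) + 443.0 + 1.43×(124−79.6) = 748.22 kJ/kg
Q = 405000 W = 405 kJ/s = 1.458e+06 kJ/h
ṁ = Q/Δh = 1.458e+06 / 748.22 = 1948.6 kg/h

ṁ = 1950 kg/h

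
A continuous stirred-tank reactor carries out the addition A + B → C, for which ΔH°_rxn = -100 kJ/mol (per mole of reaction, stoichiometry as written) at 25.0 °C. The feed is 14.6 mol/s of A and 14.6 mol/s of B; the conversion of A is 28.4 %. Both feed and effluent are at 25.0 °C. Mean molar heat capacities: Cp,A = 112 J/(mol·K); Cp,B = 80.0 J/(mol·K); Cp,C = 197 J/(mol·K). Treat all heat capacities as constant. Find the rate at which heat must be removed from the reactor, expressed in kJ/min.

Extent of reaction ξ = 0.284 × 14.6 = 4.1464 mol/s
Reaction term: ξ·ΔH°_rxn = 4.1464 × -100 = -414.64 kJ/s
Q = ΔH = -414.64 kJ/s = -414.64 kW
Heat removed = 24878 kJ/min

Q_out = 24900 kJ/min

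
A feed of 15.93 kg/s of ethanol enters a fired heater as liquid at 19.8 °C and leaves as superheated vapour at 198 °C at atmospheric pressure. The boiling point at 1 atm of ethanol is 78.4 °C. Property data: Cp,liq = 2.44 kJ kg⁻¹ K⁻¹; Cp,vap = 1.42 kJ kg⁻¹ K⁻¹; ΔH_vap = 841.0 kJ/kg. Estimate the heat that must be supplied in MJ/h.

Q = 66200 MJ/h

liquid 19.8→78.4 °C: 142.98 kJ/kg
vaporisation at 78.4 °C: 841 kJ/kg
vapour 78.4→198 °C: 169.83 kJ/kg
Δh = 142.98 + 841 + 169.83 = 1153.8 kJ/kg
Q = ṁ·Δh = 15.93 kg/s × 1153.8 kJ/kg = 18380 kJ/s
|Q| = 18380 kW = 66169 MJ/h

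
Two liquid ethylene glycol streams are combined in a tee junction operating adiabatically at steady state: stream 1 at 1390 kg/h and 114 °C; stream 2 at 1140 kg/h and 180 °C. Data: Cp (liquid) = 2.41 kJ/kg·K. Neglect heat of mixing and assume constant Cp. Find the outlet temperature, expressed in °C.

Energy balance with Q = 0: Σ ṁᵢCp,ᵢ(T_out − Tᵢ) = 0
T_out = Σ ṁᵢCp,ᵢTᵢ / Σ ṁᵢCp,ᵢ
      = 876420 / 6097.3 = 143.74 °C

T_out = 144 °C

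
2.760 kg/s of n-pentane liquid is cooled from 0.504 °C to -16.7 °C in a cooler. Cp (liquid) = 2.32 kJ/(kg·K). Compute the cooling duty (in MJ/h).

Q = ṁ·Cp·ΔT = 2.760 × 2.32 × (-16.7 − 0.504) = -110.16 kJ/s
Cooling duty = 396.58 MJ/h

Q_c = 397 MJ/h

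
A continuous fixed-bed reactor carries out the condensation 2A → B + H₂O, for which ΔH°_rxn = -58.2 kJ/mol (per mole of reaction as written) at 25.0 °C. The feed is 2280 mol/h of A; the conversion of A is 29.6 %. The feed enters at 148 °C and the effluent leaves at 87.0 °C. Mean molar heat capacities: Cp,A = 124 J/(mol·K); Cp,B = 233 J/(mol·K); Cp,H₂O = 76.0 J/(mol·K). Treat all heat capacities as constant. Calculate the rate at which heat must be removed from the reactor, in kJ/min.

Extent of reaction ξ = 0.296 × 2280 / 2 = 337.44 mol/h
Reaction term: ξ·ΔH°_rxn = 337.44 × -58.2 = -19639 kJ/h
Sensible, feed 148→25 °C: -34775 kJ/h
Outlet flows (mol/h): A 1605.1, B 337.44, H₂O 337.44
Sensible, products 25→87.0 °C: 18805 kJ/h
Q = ΔH = -35609 kJ/h = -9.8913 kW
Heat removed = 593.48 kJ/min

Q_out = 593 kJ/min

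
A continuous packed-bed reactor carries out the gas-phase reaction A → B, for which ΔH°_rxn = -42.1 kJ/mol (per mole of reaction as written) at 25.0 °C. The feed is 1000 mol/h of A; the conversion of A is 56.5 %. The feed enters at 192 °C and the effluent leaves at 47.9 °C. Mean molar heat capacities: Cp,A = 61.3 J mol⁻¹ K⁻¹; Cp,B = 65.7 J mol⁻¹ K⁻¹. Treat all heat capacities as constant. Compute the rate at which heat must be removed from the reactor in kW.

Extent of reaction ξ = 0.565 × 1000 = 565 mol/h
Reaction term: ξ·ΔH°_rxn = 565 × -42.1 = -23786 kJ/h
Sensible, feed 192→25 °C: -10237 kJ/h
Outlet flows (mol/h): A 435, B 565
Sensible, products 25→47.9 °C: 1460.7 kJ/h
Q = ΔH = -32563 kJ/h = -9.0453 kW
Heat removed = 9.0453 kW

Q_out = 9.05 kW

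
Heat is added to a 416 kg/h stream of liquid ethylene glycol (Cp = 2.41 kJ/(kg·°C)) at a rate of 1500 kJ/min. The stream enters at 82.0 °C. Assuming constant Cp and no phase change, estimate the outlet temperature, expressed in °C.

Q = 1500 kJ/min = 90000 kJ/h
ΔT = Q/(ṁ·Cp) = 90000/(416×2.41) = 89.77 K
T_out = 82.0 + 89.77 = 171.77 °C

T_out = 172 °C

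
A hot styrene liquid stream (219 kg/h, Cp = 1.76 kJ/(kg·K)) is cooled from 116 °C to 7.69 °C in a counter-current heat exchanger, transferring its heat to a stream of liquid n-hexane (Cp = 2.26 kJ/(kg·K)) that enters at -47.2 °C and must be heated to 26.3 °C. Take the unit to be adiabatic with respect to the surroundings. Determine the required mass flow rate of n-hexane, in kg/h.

ṁ_c = 251 kg/h

Heat released by hot stream: Q = 219 × 1.76 × (116 − 7.69) = 41747 kJ/h
Energy balance on cold side (adiabatic exchanger): Q = ṁ_c·Cp_c·(T_c,out − T_c,in)
ṁ_c = 41747 / [2.26 × (26.3 − -47.2)] = 251.32 kg/h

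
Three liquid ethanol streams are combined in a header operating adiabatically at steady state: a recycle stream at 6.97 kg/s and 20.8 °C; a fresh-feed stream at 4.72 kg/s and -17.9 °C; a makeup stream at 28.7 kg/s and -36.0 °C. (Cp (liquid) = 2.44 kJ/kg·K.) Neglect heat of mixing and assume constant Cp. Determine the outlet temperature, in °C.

Adiabatic, steady state ⇒ Σ ṁᵢCp,ᵢ(T_out − Tᵢ) = 0
T_out = Σ ṁᵢCp,ᵢTᵢ / Σ ṁᵢCp,ᵢ
      = -2373.4 / 98.552 = -24.083 °C

T_out = -24.1 °C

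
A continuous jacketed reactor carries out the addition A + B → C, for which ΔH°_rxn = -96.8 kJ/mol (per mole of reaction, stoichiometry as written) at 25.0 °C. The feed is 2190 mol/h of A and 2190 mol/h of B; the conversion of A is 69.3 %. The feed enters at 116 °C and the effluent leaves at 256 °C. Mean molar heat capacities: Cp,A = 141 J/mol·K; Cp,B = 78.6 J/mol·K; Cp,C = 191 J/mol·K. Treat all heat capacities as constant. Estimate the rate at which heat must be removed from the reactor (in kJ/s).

Q_out = 24.9 kJ/s

Extent of reaction ξ = 0.693 × 2190 = 1517.7 mol/h
Reaction term: ξ·ΔH°_rxn = 1517.7 × -96.8 = -146910 kJ/h
Sensible, feed 116→25 °C: -43764 kJ/h
Outlet flows (mol/h): A 672.33, B 672.33, C 1517.7
Sensible, products 25→256 °C: 101070 kJ/h
Q = ΔH = -89608 kJ/h = -24.891 kW
Heat removed = 24.891 kJ/s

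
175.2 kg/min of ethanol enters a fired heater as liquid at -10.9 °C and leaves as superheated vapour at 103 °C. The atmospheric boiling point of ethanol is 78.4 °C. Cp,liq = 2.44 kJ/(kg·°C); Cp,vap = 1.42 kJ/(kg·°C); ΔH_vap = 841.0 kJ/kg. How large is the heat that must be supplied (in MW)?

liquid -10.9→78.4 °C: 217.89 kJ/kg
vaporisation at 78.4 °C: 841 kJ/kg
vapour 78.4→103 °C: 34.932 kJ/kg
Δh = 217.89 + 841 + 34.932 = 1093.8 kJ/kg
Q = ṁ·Δh = 175.2 kg/min × 1093.8 kJ/kg = 191640 kJ/min
|Q| = 3194 kW = 3.194 MW

Q = 3.19 MW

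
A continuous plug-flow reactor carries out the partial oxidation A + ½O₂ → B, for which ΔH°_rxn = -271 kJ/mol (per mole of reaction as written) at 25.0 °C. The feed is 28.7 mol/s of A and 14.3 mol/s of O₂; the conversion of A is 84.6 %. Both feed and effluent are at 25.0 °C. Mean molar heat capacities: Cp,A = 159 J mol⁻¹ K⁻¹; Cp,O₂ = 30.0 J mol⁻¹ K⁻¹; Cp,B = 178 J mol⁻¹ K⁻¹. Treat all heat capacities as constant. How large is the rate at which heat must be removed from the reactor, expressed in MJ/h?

Extent of reaction ξ = 0.846 × 28.7 = 24.28 mol/s
Reaction term: ξ·ΔH°_rxn = 24.28 × -271 = -6579.9 kJ/s
Q = ΔH = -6579.9 kJ/s = -6579.9 kW
Heat removed = 23688 MJ/h

Q_out = 23700 MJ/h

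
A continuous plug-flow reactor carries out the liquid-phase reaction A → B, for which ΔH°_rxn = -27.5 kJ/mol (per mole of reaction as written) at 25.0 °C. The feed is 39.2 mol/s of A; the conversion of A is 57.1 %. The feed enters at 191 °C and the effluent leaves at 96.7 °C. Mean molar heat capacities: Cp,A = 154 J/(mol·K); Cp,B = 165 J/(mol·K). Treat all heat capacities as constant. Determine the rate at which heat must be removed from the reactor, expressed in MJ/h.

Extent of reaction ξ = 0.571 × 39.2 = 22.383 mol/s
Reaction term: ξ·ΔH°_rxn = 22.383 × -27.5 = -615.54 kJ/s
Sensible, feed 191→25 °C: -1002.1 kJ/s
Outlet flows (mol/s): A 16.817, B 22.383
Sensible, products 25→96.7 °C: 450.49 kJ/s
Q = ΔH = -1167.2 kJ/s = -1167.2 kW
Heat removed = 4201.8 MJ/h

Q_out = 4200 MJ/h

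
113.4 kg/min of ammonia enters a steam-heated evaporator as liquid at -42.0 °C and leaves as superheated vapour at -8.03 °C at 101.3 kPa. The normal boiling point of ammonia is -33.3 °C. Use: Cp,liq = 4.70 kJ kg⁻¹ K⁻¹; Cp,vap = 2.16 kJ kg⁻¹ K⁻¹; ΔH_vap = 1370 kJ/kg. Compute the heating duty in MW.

liquid -42.0→-33.3 °C: 40.89 kJ/kg
vaporisation at -33.3 °C: 1370 kJ/kg
vapour -33.3→-8.03 °C: 54.583 kJ/kg
Δh = 40.89 + 1370 + 54.583 = 1465.5 kJ/kg
Q = ṁ·Δh = 113.4 kg/min × 1465.5 kJ/kg = 166180 kJ/min
|Q| = 2769.7 kW = 2.7697 MW

Q = 2.77 MW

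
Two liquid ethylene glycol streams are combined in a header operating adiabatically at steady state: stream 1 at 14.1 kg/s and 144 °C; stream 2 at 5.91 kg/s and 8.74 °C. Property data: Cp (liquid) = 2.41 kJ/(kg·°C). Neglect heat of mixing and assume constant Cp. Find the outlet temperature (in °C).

No heat crosses the boundary, so H_out = H_in.
Σ ṁᵢCp,ᵢTᵢ = 14.1×2.41×144 + 5.91×2.41×8.74 = 5017.7
Σ ṁᵢCp,ᵢ = 14.1×2.41 + 5.91×2.41 = 48.224
T_out = 5017.7 / 48.224 = 104.05 °C

T_out = 104 °C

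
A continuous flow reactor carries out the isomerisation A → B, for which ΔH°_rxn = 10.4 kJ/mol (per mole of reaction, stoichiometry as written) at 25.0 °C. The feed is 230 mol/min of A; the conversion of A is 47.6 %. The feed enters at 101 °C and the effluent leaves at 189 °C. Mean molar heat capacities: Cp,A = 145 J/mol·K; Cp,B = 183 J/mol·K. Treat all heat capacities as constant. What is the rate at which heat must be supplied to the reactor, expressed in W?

Q_in = 79300 W

Extent of reaction ξ = 0.476 × 230 = 109.48 mol/min
Reaction term: ξ·ΔH°_rxn = 109.48 × 10.4 = 1138.6 kJ/min
Sensible, feed 101→25 °C: -2534.6 kJ/min
Outlet flows (mol/min): A 120.52, B 109.48
Sensible, products 25→189 °C: 6151.7 kJ/min
Q = ΔH = 4755.7 kJ/min = 79.261 kW
Heat supplied = 79261 W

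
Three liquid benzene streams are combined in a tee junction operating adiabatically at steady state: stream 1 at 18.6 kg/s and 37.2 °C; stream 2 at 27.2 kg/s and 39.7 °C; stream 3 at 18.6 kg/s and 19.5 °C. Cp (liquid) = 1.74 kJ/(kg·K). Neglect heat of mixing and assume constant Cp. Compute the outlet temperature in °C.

T_out = 33.1 °C

Adiabatic, steady state ⇒ Σ ṁᵢCp,ᵢ(T_out − Tᵢ) = 0
Σ ṁᵢCp,ᵢTᵢ = 18.6×1.74×37.2 + 27.2×1.74×39.7 + 18.6×1.74×19.5 = 3714
Σ ṁᵢCp,ᵢ = 18.6×1.74 + 27.2×1.74 + 18.6×1.74 = 112.06
T_out = 3714 / 112.06 = 33.144 °C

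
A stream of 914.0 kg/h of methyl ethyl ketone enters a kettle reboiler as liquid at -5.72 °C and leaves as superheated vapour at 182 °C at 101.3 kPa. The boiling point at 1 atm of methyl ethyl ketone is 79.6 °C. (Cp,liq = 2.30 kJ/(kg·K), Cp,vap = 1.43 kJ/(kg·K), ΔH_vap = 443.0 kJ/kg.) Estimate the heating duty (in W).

liquid -5.72→79.6 °C: 196.24 kJ/kg
vaporisation at 79.6 °C: 443 kJ/kg
vapour 79.6→182 °C: 146.43 kJ/kg
Δh = 196.24 + 443 + 146.43 = 785.67 kJ/kg
Q = ṁ·Δh = 914.0 kg/h × 785.67 kJ/kg = 718100 kJ/h
|Q| = 199.47 kW = 199470 W

Q = 199000 W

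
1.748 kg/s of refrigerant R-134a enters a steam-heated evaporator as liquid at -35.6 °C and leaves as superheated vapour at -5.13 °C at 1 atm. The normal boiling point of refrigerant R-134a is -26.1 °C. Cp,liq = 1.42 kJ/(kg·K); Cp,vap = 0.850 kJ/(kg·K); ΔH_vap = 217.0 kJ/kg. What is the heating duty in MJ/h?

Q = 1560 MJ/h

liquid -35.6→-26.1 °C: 13.49 kJ/kg
vaporisation at -26.1 °C: 217 kJ/kg
vapour -26.1→-5.13 °C: 17.825 kJ/kg
Δh = 13.49 + 217 + 17.825 = 248.31 kJ/kg
Q = ṁ·Δh = 1.748 kg/s × 248.31 kJ/kg = 434.05 kJ/s
|Q| = 434.05 kW = 1562.6 MJ/h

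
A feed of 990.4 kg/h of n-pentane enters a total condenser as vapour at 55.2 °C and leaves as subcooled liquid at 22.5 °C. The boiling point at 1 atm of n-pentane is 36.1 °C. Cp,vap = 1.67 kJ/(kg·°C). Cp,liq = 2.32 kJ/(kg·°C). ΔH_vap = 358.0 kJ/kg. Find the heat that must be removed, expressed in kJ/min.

Q_c = 6960 kJ/min

vapour 55.2→36.1 °C: -31.897 kJ/kg
condensation at 36.1 °C: -358 kJ/kg
liquid 36.1→22.5 °C: -31.552 kJ/kg
Δh = -31.897 + -358 + -31.552 = -421.45 kJ/kg
Q = ṁ·Δh = 990.4 kg/h × -421.45 kJ/kg = -417400 kJ/h
|Q| = 115.95 kW = 6956.7 kJ/min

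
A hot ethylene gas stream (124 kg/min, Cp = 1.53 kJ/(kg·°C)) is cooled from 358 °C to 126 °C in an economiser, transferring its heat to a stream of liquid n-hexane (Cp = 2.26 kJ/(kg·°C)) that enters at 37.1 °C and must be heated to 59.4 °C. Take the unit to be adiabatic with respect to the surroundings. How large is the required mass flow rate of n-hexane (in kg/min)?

ṁ_c = 873 kg/min

Heat released by hot stream: Q = 124 × 1.53 × (358 − 126) = 44015 kJ/min
Energy balance on cold side (adiabatic exchanger): Q = ṁ_c·Cp_c·(T_c,out − T_c,in)
ṁ_c = 44015 / [2.26 × (59.4 − 37.1)] = 873.35 kg/min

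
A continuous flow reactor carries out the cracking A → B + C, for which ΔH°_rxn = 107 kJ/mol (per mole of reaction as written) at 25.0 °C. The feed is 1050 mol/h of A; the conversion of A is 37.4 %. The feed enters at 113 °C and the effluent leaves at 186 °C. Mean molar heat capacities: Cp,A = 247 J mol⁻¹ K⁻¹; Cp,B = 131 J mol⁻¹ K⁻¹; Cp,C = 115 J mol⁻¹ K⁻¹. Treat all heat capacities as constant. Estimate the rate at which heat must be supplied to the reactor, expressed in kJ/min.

Q_in = 1010 kJ/min

Extent of reaction ξ = 0.374 × 1050 = 392.7 mol/h
Reaction term: ξ·ΔH°_rxn = 392.7 × 107 = 42019 kJ/h
Sensible, feed 113→25 °C: -22823 kJ/h
Outlet flows (mol/h): A 657.3, B 392.7, C 392.7
Sensible, products 25→186 °C: 41692 kJ/h
Q = ΔH = 60888 kJ/h = 16.913 kW
Heat supplied = 1014.8 kJ/min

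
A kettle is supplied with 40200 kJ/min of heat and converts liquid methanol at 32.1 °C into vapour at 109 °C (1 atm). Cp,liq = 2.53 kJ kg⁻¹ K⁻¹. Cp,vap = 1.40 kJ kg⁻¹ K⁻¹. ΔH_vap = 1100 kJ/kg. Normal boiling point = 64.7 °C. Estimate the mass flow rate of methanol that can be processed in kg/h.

ṁ = 1940 kg/h

Δh = 2.53×(64.7−32.1) + 1100 + 1.40×(109−64.7) = 1244.5 kJ/kg
Q = 40200 kJ/min = 670 kJ/s = 2.412e+06 kJ/h
ṁ = Q/Δh = 2.412e+06 / 1244.5 = 1938.1 kg/h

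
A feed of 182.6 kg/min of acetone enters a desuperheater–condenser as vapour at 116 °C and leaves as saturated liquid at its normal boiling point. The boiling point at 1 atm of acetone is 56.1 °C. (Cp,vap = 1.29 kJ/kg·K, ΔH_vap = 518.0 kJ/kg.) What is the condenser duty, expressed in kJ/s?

Q_c = 1810 kJ/s

vapour 116→56.1 °C: -77.271 kJ/kg
condensation at 56.1 °C: -518 kJ/kg
Δh = -77.271 + -518 = -595.27 kJ/kg
Q = ṁ·Δh = 182.6 kg/min × -595.27 kJ/kg = -108700 kJ/min
|Q| = 1811.6 kW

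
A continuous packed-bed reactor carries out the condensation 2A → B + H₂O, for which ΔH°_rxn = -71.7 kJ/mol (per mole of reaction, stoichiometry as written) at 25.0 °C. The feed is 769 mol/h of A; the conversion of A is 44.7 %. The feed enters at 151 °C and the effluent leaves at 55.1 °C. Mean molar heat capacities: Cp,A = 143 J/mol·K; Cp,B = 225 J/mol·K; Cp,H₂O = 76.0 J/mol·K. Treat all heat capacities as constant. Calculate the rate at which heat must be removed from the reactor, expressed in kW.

Extent of reaction ξ = 0.447 × 769 / 2 = 171.87 mol/h
Reaction term: ξ·ΔH°_rxn = 171.87 × -71.7 = -12323 kJ/h
Sensible, feed 151→25 °C: -13856 kJ/h
Outlet flows (mol/h): A 425.26, B 171.87, H₂O 171.87
Sensible, products 25→55.1 °C: 3387.6 kJ/h
Q = ΔH = -22791 kJ/h = -6.331 kW
Heat removed = 6.331 kW

Q_out = 6.33 kW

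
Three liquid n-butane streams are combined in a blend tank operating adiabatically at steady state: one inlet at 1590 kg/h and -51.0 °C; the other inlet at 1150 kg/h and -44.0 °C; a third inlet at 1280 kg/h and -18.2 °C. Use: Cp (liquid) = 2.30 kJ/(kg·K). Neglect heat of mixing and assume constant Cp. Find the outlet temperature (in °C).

T_out = -38.6 °C

Adiabatic, steady state ⇒ Σ ṁᵢCp,ᵢ(T_out − Tᵢ) = 0
T_out = Σ ṁᵢCp,ᵢTᵢ / Σ ṁᵢCp,ᵢ
      = -356470 / 9246 = -38.554 °C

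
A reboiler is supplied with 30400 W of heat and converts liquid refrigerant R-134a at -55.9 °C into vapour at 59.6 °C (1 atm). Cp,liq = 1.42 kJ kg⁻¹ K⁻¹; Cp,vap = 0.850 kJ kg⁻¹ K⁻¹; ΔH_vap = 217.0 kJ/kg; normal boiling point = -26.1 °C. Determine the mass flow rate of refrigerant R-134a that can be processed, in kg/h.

ṁ = 329 kg/h

Δh = 1.42×(-26.1−-55.9) + 217.0 + 0.850×(59.6−-26.1) = 332.16 kJ/kg
Q = 30400 W = 30.4 kJ/s = 109440 kJ/h
ṁ = Q/Δh = 109440 / 332.16 = 329.48 kg/h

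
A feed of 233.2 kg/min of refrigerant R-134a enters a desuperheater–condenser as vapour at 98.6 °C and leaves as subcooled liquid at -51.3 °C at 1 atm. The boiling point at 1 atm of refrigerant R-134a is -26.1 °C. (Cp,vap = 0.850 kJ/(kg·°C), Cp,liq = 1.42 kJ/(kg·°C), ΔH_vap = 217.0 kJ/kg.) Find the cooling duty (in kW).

vapour 98.6→-26.1 °C: -105.99 kJ/kg
condensation at -26.1 °C: -217 kJ/kg
liquid -26.1→-51.3 °C: -35.784 kJ/kg
Δh = -105.99 + -217 + -35.784 = -358.78 kJ/kg
Q = ṁ·Δh = 233.2 kg/min × -358.78 kJ/kg = -83667 kJ/min
|Q| = 1394.5 kW

Q_c = 1390 kW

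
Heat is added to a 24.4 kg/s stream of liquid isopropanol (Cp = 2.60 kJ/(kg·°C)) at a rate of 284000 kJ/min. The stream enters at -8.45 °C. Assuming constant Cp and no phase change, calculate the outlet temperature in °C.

Q = 284000 kJ/min = 4733.3 kJ/s
ΔT = Q/(ṁ·Cp) = 4733.3/(24.4×2.60) = 74.611 K
T_out = -8.45 + 74.611 = 66.161 °C

T_out = 66.2 °C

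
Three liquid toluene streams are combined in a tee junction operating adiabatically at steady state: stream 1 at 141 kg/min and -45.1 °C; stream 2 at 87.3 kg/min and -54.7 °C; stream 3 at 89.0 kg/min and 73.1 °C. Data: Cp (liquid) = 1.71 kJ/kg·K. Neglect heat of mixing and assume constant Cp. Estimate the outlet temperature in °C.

T_out = -14.6 °C

No heat crosses the boundary, so H_out = H_in.
T_out = Σ ṁᵢCp,ᵢTᵢ / Σ ṁᵢCp,ᵢ
      = -7914.8 / 542.58 = -14.587 °C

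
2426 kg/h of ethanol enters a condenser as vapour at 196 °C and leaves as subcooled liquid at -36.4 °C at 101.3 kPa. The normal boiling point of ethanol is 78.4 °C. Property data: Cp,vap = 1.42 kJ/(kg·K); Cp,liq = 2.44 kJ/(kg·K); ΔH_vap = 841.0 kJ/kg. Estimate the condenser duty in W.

Q_c = 868000 W

vapour 196→78.4 °C: -166.99 kJ/kg
condensation at 78.4 °C: -841 kJ/kg
liquid 78.4→-36.4 °C: -280.11 kJ/kg
Δh = -166.99 + -841 + -280.11 = -1288.1 kJ/kg
Q = ṁ·Δh = 2426 kg/h × -1288.1 kJ/kg = -3.1249e+06 kJ/h
|Q| = 868.04 kW = 868040 W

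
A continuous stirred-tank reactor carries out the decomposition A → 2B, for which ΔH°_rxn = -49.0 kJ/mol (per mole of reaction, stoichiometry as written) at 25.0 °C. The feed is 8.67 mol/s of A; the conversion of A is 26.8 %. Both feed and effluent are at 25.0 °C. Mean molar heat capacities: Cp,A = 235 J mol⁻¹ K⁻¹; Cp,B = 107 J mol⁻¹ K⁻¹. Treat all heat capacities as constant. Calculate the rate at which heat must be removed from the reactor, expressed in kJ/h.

Q_out = 410000 kJ/h

Extent of reaction ξ = 0.268 × 8.67 = 2.3236 mol/s
Reaction term: ξ·ΔH°_rxn = 2.3236 × -49.0 = -113.85 kJ/s
Q = ΔH = -113.85 kJ/s = -113.85 kW
Heat removed = 409880 kJ/h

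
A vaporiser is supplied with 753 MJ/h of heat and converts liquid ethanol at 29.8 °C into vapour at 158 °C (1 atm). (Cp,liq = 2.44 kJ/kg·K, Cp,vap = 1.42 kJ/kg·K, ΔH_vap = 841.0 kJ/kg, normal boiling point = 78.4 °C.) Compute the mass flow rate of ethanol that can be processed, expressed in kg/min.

Δh = 2.44×(78.4−29.8) + 841.0 + 1.42×(158−78.4) = 1072.6 kJ/kg
Q = 753 MJ/h = 209.17 kJ/s = 12550 kJ/min
ṁ = Q/Δh = 12550 / 1072.6 = 11.7 kg/min

ṁ = 11.7 kg/min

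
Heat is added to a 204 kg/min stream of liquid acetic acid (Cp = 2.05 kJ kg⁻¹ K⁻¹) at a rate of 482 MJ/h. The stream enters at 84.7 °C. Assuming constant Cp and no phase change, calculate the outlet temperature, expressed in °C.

Q = 482 MJ/h = 8033.3 kJ/min
ΔT = Q/(ṁ·Cp) = 8033.3/(204×2.05) = 19.209 K
T_out = 84.7 + 19.209 = 103.91 °C

T_out = 104 °C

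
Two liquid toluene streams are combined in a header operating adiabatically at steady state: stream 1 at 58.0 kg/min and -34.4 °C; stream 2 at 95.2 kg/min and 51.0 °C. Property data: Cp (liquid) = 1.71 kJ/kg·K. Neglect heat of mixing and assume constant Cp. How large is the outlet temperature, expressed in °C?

T_out = 18.7 °C

No heat crosses the boundary, so H_out = H_in.
Σ ṁᵢCp,ᵢTᵢ = 58.0×1.71×-34.4 + 95.2×1.71×51.0 = 4890.6
Σ ṁᵢCp,ᵢ = 58.0×1.71 + 95.2×1.71 = 261.97
T_out = 4890.6 / 261.97 = 18.668 °C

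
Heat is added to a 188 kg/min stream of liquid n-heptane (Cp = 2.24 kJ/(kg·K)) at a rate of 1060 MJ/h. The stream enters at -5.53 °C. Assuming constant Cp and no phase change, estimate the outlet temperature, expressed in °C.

T_out = 36.4 °C

Q = 1060 MJ/h = 17667 kJ/min
ΔT = Q/(ṁ·Cp) = 17667/(188×2.24) = 41.952 K
T_out = -5.53 + 41.952 = 36.422 °C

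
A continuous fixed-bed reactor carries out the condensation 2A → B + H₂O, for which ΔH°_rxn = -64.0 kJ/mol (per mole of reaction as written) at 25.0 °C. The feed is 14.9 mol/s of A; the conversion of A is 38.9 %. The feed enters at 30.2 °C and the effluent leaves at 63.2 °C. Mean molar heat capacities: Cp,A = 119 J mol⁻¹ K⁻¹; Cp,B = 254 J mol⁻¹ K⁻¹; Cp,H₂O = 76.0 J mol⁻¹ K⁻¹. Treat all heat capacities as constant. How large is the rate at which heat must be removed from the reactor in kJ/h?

Extent of reaction ξ = 0.389 × 14.9 / 2 = 2.8981 mol/s
Reaction term: ξ·ΔH°_rxn = 2.8981 × -64.0 = -185.48 kJ/s
Sensible, feed 30.2→25 °C: -9.2201 kJ/s
Outlet flows (mol/s): A 9.1039, B 2.8981, H₂O 2.8981
Sensible, products 25→63.2 °C: 77.917 kJ/s
Q = ΔH = -116.78 kJ/s = -116.78 kW
Heat removed = 420400 kJ/h

Q_out = 420000 kJ/h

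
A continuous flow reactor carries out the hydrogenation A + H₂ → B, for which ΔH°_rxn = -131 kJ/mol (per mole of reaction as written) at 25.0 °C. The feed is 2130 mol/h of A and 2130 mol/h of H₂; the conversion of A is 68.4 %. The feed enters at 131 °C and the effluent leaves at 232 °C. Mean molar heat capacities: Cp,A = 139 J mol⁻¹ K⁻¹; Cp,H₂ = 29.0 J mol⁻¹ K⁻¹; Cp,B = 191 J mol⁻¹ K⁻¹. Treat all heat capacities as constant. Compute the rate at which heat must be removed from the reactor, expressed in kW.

Q_out = 41.0 kW

Extent of reaction ξ = 0.684 × 2130 = 1456.9 mol/h
Reaction term: ξ·ΔH°_rxn = 1456.9 × -131 = -190860 kJ/h
Sensible, feed 131→25 °C: -37931 kJ/h
Outlet flows (mol/h): A 673.08, H₂ 673.08, B 1456.9
Sensible, products 25→232 °C: 81009 kJ/h
Q = ΔH = -147780 kJ/h = -41.05 kW
Heat removed = 41.05 kW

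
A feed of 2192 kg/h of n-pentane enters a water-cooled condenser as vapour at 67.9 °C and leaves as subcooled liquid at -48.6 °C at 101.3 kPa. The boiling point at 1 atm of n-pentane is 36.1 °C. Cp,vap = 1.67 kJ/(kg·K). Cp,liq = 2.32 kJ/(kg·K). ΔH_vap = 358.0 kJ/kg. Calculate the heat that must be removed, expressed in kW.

Q_c = 370 kW

vapour 67.9→36.1 °C: -53.106 kJ/kg
condensation at 36.1 °C: -358 kJ/kg
liquid 36.1→-48.6 °C: -196.5 kJ/kg
Δh = -53.106 + -358 + -196.5 = -607.61 kJ/kg
Q = ṁ·Δh = 2192 kg/h × -607.61 kJ/kg = -1.3319e+06 kJ/h
|Q| = 369.97 kW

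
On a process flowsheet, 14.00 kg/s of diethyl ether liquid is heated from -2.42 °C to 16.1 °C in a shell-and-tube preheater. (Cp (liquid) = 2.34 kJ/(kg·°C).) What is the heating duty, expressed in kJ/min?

Q = 36400 kJ/min

Q = ṁ·Cp·ΔT = 14.00 × 2.34 × (16.1 − -2.42) = 606.72 kJ/s
Heating duty = 36403 kJ/min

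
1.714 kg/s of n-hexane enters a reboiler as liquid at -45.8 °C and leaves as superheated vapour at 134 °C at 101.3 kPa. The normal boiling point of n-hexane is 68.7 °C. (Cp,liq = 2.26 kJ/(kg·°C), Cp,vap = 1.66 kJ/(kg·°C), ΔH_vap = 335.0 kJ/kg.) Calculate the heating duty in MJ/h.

liquid -45.8→68.7 °C: 258.77 kJ/kg
vaporisation at 68.7 °C: 335 kJ/kg
vapour 68.7→134 °C: 108.4 kJ/kg
Δh = 258.77 + 335 + 108.4 = 702.17 kJ/kg
Q = ṁ·Δh = 1.714 kg/s × 702.17 kJ/kg = 1203.5 kJ/s
|Q| = 1203.5 kW = 4332.7 MJ/h

Q = 4330 MJ/h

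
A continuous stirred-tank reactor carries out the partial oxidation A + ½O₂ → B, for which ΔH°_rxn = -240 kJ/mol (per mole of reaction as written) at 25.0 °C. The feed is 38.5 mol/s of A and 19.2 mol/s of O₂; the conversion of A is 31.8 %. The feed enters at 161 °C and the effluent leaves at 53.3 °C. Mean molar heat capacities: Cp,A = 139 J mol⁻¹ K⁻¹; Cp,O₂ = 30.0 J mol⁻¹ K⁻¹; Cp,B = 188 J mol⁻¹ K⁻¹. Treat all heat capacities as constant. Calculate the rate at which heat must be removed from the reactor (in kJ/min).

Extent of reaction ξ = 0.318 × 38.5 = 12.243 mol/s
Reaction term: ξ·ΔH°_rxn = 12.243 × -240 = -2938.3 kJ/s
Sensible, feed 161→25 °C: -806.14 kJ/s
Outlet flows (mol/s): A 26.257, O₂ 13.078, B 12.243
Sensible, products 25→53.3 °C: 179.53 kJ/s
Q = ΔH = -3564.9 kJ/s = -3564.9 kW
Heat removed = 213900 kJ/min

Q_out = 214000 kJ/min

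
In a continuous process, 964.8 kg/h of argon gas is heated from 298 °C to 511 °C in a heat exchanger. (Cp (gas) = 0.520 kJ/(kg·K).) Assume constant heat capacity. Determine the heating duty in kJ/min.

Q = 1780 kJ/min

Q = ṁ·Cp·ΔT = 964.8 × 0.520 × (511 − 298) = 106860 kJ/h
Converting: 106860 / 3600 s = 29.684 kW
Heating duty = 1781 kJ/min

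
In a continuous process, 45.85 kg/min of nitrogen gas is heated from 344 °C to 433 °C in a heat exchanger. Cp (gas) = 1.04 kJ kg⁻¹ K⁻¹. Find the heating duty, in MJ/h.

Q = ṁ·Cp·ΔT = 45.85 × 1.04 × (433 − 344) = 4243.9 kJ/min
Converting: 4243.9 / 60 s = 70.731 kW
Heating duty = 254.63 MJ/h

Q = 255 MJ/h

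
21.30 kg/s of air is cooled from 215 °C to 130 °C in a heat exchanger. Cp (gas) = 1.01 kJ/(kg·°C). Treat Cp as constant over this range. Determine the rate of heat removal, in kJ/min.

Q_c = 110000 kJ/min

Q = ṁ·Cp·ΔT = 21.30 × 1.01 × (130 − 215) = -1828.6 kJ/s
Cooling duty = 109720 kJ/min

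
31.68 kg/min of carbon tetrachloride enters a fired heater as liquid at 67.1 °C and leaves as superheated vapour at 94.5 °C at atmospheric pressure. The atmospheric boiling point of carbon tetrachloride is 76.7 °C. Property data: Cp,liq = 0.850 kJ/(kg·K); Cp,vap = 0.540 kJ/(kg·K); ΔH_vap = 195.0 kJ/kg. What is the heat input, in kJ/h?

liquid 67.1→76.7 °C: 8.16 kJ/kg
vaporisation at 76.7 °C: 195 kJ/kg
vapour 76.7→94.5 °C: 9.612 kJ/kg
Δh = 8.16 + 195 + 9.612 = 212.77 kJ/kg
Q = ṁ·Δh = 31.68 kg/min × 212.77 kJ/kg = 6740.6 kJ/min
|Q| = 112.34 kW = 404440 kJ/h

Q = 404000 kJ/h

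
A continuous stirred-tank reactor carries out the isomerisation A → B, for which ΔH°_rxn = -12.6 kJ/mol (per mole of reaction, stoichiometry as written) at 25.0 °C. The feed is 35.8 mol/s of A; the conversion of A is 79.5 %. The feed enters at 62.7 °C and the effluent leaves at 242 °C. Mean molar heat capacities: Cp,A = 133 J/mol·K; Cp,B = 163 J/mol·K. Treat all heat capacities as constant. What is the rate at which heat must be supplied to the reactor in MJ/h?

Q_in = 2450 MJ/h

Extent of reaction ξ = 0.795 × 35.8 = 28.461 mol/s
Reaction term: ξ·ΔH°_rxn = 28.461 × -12.6 = -358.61 kJ/s
Sensible, feed 62.7→25 °C: -179.5 kJ/s
Outlet flows (mol/s): A 7.339, B 28.461
Sensible, products 25→242 °C: 1218.5 kJ/s
Q = ΔH = 680.39 kJ/s = 680.39 kW
Heat supplied = 2449.4 MJ/h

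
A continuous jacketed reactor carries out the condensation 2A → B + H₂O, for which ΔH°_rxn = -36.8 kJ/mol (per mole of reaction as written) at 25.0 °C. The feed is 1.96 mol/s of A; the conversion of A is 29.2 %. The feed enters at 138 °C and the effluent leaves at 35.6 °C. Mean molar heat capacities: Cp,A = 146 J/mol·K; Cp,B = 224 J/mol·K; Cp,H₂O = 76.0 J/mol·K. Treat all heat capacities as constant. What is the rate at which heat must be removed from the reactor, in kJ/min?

Q_out = 2390 kJ/min

Extent of reaction ξ = 0.292 × 1.96 / 2 = 0.28616 mol/s
Reaction term: ξ·ΔH°_rxn = 0.28616 × -36.8 = -10.531 kJ/s
Sensible, feed 138→25 °C: -32.336 kJ/s
Outlet flows (mol/s): A 1.3877, B 0.28616, H₂O 0.28616
Sensible, products 25→35.6 °C: 3.0576 kJ/s
Q = ΔH = -39.809 kJ/s = -39.809 kW
Heat removed = 2388.6 kJ/min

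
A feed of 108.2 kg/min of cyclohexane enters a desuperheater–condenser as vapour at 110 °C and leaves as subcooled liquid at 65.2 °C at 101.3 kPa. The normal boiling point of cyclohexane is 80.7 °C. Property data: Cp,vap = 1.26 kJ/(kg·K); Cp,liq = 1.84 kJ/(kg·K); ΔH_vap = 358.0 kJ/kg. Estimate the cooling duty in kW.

Q_c = 764 kW

vapour 110→80.7 °C: -36.918 kJ/kg
condensation at 80.7 °C: -358 kJ/kg
liquid 80.7→65.2 °C: -28.52 kJ/kg
Δh = -36.918 + -358 + -28.52 = -423.44 kJ/kg
Q = ṁ·Δh = 108.2 kg/min × -423.44 kJ/kg = -45816 kJ/min
|Q| = 763.6 kW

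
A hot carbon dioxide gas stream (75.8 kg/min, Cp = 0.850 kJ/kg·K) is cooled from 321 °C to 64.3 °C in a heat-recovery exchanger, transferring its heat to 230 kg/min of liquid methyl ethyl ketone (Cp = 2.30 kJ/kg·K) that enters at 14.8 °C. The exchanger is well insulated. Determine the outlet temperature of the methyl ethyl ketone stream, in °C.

Heat released by hot stream: Q = 75.8 × 0.850 × (321 − 64.3) = 16539 kJ/min
Energy balance on cold side (adiabatic exchanger): Q = ṁ_c·Cp_c·(T_c,out − T_c,in)
T_c,out = 14.8 + 16539/(230 × 2.30) = 46.065 °C

T_c,out = 46.1 °C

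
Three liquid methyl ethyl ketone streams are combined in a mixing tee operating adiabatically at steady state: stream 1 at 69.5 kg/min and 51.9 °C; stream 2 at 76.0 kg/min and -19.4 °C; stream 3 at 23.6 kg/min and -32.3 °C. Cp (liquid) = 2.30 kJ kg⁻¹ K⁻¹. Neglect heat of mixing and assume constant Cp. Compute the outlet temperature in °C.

T_out = 8.10 °C

No heat crosses the boundary, so H_out = H_in.
T_out = Σ ṁᵢCp,ᵢTᵢ / Σ ṁᵢCp,ᵢ
      = 3151.9 / 388.93 = 8.1039 °C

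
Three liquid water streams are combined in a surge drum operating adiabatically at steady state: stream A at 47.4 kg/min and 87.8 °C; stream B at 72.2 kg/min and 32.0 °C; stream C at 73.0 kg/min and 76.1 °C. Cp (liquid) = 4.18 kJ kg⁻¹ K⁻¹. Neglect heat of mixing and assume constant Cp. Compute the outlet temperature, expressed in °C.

T_out = 62.4 °C

Adiabatic, steady state ⇒ Σ ṁᵢCp,ᵢ(T_out − Tᵢ) = 0
T_out = Σ ṁᵢCp,ᵢTᵢ / Σ ṁᵢCp,ᵢ
      = 50275 / 805.07 = 62.448 °C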